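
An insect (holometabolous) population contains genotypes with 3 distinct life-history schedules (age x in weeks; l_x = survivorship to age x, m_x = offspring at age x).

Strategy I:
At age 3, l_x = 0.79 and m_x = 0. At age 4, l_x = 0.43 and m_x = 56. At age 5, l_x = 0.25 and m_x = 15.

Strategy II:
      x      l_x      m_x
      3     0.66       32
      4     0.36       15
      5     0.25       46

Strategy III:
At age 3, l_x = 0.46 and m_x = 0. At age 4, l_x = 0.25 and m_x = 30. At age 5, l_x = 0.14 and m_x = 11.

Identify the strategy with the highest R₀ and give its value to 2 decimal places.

38.02

Strategy I: R₀ = 0.79×0 + 0.43×56 + 0.25×15 = 27.8300
Strategy II: R₀ = 0.66×32 + 0.36×15 + 0.25×46 = 38.0200
Strategy III: R₀ = 0.46×0 + 0.25×30 + 0.14×11 = 9.0400
Highest R₀: strategy II with 38.0200.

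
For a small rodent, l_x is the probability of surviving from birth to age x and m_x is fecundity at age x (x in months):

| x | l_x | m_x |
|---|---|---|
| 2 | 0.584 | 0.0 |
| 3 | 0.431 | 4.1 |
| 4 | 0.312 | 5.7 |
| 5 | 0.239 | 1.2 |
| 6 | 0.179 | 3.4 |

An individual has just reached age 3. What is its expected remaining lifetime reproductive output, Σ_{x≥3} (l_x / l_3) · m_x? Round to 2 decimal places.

l_3 = 0.431. Conditional survival from age 3 to x is l_x / l_3.
  x=3: (0.431/0.431) × 4.1 = 4.1000
  x=4: (0.312/0.431) × 5.7 = 4.1262
  x=5: (0.239/0.431) × 1.2 = 0.6654
  x=6: (0.179/0.431) × 3.4 = 1.4121
Sum = 4.1000 + 4.1262 + 0.6654 + 1.4121 = 10.3037

10.30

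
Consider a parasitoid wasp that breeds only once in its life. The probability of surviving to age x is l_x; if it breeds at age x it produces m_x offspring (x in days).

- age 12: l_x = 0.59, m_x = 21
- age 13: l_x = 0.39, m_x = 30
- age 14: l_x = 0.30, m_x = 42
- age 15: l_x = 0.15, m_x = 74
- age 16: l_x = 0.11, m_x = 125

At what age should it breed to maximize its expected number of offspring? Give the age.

16

Expected offspring if breeding at age x = l_x × m_x:
  age 12: 0.59 × 21 = 12.390
  age 13: 0.39 × 30 = 11.700
  age 14: 0.30 × 42 = 12.600
  age 15: 0.15 × 74 = 11.100
  age 16: 0.11 × 125 = 13.750
Maximum at age 16 (13.750).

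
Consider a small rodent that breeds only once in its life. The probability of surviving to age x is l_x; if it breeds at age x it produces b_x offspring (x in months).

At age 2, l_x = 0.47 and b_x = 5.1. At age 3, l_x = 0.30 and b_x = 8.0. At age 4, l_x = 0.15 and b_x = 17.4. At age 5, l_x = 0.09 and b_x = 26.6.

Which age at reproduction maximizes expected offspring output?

Expected offspring if breeding at age x = l_x × b_x:
  age 2: 0.47 × 5.1 = 2.397
  age 3: 0.30 × 8.0 = 2.400
  age 4: 0.15 × 17.4 = 2.610
  age 5: 0.09 × 26.6 = 2.394
Maximum at age 4 (2.610).

4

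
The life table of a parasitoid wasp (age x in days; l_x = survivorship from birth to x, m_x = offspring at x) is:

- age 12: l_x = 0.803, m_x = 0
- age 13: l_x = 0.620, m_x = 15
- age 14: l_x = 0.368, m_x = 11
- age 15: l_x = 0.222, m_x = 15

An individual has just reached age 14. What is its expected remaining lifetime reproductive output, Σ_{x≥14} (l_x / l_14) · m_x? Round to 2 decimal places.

20.05

l_14 = 0.368. Conditional survival from age 14 to x is l_x / l_14.
  x=14: (0.368/0.368) × 11 = 11.0000
  x=15: (0.222/0.368) × 15 = 9.0489
Sum = 11.0000 + 9.0489 = 20.0489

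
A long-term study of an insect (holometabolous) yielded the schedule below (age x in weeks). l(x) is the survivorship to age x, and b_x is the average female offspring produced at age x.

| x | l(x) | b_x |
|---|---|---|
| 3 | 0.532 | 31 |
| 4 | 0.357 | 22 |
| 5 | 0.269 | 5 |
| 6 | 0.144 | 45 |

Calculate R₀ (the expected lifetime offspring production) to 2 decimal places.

32.17

R₀ = Σ l(x) b_x:
  age 3: 0.532 × 31 = 16.4920
  age 4: 0.357 × 22 = 7.8540
  age 5: 0.269 × 5 = 1.3450
  age 6: 0.144 × 45 = 6.4800
R₀ = 16.4920 + 7.8540 + 1.3450 + 6.4800 = 32.1710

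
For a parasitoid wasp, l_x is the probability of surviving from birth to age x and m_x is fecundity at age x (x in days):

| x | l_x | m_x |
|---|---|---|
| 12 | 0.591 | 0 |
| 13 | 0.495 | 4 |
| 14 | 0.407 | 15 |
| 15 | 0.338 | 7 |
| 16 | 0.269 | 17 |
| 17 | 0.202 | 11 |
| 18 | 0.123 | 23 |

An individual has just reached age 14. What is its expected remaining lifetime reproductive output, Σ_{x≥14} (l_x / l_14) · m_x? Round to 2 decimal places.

l_14 = 0.407. Conditional survival from age 14 to x is l_x / l_14.
  x=14: (0.407/0.407) × 15 = 15.0000
  x=15: (0.338/0.407) × 7 = 5.8133
  x=16: (0.269/0.407) × 17 = 11.2359
  x=17: (0.202/0.407) × 11 = 5.4595
  x=18: (0.123/0.407) × 23 = 6.9509
Sum = 15.0000 + 5.8133 + 11.2359 + 5.4595 + 6.9509 = 44.4595

44.46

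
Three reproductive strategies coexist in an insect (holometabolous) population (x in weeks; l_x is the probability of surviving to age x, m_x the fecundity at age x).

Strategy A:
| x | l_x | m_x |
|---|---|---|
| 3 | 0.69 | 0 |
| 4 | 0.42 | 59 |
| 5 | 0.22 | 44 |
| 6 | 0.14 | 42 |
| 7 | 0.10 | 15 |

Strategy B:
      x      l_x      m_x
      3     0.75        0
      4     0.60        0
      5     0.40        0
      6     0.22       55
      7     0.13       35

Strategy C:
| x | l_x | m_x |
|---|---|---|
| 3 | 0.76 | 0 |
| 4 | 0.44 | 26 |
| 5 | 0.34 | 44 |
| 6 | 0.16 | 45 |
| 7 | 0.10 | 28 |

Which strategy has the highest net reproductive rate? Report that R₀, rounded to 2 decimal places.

Strategy A: R₀ = 0.69×0 + 0.42×59 + 0.22×44 + 0.14×42 + 0.10×15 = 41.8400
Strategy B: R₀ = 0.75×0 + 0.60×0 + 0.40×0 + 0.22×55 + 0.13×35 = 16.6500
Strategy C: R₀ = 0.76×0 + 0.44×26 + 0.34×44 + 0.16×45 + 0.10×28 = 36.4000
Highest R₀: strategy A with 41.8400.

41.84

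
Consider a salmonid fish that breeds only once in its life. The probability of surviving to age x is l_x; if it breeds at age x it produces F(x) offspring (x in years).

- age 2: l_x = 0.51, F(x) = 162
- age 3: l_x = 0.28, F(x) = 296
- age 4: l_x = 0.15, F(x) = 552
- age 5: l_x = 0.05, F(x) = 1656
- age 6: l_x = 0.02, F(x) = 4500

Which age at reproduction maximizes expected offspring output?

Expected offspring if breeding at age x = l_x × F(x):
  age 2: 0.51 × 162 = 82.620
  age 3: 0.28 × 296 = 82.880
  age 4: 0.15 × 552 = 82.800
  age 5: 0.05 × 1656 = 82.800
  age 6: 0.02 × 4500 = 90.000
Maximum at age 6 (90.000).

6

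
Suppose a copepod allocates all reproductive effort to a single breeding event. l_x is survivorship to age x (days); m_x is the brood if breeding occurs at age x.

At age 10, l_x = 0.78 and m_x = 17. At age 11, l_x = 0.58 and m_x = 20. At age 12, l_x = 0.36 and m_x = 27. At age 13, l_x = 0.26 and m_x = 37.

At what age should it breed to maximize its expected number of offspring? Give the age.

10

Expected offspring if breeding at age x = l_x × m_x:
  age 10: 0.78 × 17 = 13.260
  age 11: 0.58 × 20 = 11.600
  age 12: 0.36 × 27 = 9.720
  age 13: 0.26 × 37 = 9.620
Maximum at age 10 (13.260).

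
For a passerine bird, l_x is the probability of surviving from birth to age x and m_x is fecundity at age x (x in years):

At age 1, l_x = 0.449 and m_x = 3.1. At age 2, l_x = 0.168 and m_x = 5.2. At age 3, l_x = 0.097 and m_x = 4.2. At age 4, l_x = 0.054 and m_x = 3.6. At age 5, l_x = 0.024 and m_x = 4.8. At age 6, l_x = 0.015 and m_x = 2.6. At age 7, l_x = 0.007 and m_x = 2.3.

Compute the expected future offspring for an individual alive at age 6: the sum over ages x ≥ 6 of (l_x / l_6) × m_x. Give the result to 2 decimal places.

l_6 = 0.015. Conditional survival from age 6 to x is l_x / l_6.
  x=6: (0.015/0.015) × 2.6 = 2.6000
  x=7: (0.007/0.015) × 2.3 = 1.0733
Sum = 2.6000 + 1.0733 = 3.6733

3.67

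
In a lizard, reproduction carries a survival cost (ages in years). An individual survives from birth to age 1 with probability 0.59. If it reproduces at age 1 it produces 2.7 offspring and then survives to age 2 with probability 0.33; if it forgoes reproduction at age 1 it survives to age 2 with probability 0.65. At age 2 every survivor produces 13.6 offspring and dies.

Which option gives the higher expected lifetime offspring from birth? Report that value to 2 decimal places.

breed at age 1: R₀ = 0.59 × (2.7 + 0.33 × 13.6) = 0.59 × 7.1880 = 4.2409
delay to age 2: R₀ = 0.59 × (0.65 × 13.6) = 0.59 × 8.8400 = 5.2156
Higher: delay to age 2 (5.2156).

5.22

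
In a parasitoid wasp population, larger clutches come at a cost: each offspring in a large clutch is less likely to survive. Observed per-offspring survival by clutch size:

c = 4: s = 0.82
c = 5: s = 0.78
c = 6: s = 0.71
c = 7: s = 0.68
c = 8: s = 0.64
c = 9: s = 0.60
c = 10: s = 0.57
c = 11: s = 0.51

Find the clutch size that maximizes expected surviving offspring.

10

Expected surviving offspring = c × s(c):
  c=4: 4 × 0.82 = 3.280
  c=5: 5 × 0.78 = 3.900
  c=6: 6 × 0.71 = 4.260
  c=7: 7 × 0.68 = 4.760
  c=8: 8 × 0.64 = 5.120
  c=9: 9 × 0.60 = 5.400
  c=10: 10 × 0.57 = 5.700
  c=11: 11 × 0.51 = 5.610
Maximum at c = 10 (5.700 surviving offspring).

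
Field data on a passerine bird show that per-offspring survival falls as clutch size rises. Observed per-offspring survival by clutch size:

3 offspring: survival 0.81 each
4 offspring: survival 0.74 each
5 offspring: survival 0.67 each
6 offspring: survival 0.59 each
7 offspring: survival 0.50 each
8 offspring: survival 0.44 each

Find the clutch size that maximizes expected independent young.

Expected independent young = c × s(c):
  c=3: 3 × 0.81 = 2.430
  c=4: 4 × 0.74 = 2.960
  c=5: 5 × 0.67 = 3.350
  c=6: 6 × 0.59 = 3.540
  c=7: 7 × 0.50 = 3.500
  c=8: 8 × 0.44 = 3.520
Maximum at c = 6 (3.540 independent young).

6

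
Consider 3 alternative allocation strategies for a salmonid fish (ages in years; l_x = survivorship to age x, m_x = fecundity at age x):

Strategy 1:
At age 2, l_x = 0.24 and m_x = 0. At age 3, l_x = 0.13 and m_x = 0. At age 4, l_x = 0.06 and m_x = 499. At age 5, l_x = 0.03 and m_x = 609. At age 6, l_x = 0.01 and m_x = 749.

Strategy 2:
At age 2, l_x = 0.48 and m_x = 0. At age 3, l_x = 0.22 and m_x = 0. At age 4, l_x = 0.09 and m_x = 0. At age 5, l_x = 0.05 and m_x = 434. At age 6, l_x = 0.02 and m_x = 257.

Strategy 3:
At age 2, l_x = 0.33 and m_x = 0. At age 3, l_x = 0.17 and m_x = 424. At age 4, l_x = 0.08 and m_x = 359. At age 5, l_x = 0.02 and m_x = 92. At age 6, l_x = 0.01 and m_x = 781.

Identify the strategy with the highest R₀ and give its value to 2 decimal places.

110.45

Strategy 1: R₀ = 0.24×0 + 0.13×0 + 0.06×499 + 0.03×609 + 0.01×749 = 55.7000
Strategy 2: R₀ = 0.48×0 + 0.22×0 + 0.09×0 + 0.05×434 + 0.02×257 = 26.8400
Strategy 3: R₀ = 0.33×0 + 0.17×424 + 0.08×359 + 0.02×92 + 0.01×781 = 110.4500
Highest R₀: strategy 3 with 110.4500.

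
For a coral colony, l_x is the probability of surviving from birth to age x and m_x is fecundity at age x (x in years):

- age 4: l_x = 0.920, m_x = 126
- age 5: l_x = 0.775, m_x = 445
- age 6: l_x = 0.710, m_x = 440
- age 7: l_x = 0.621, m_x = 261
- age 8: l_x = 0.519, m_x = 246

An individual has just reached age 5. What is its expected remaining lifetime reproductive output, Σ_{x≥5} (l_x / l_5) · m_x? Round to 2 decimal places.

l_5 = 0.775. Conditional survival from age 5 to x is l_x / l_5.
  x=5: (0.775/0.775) × 445 = 445.0000
  x=6: (0.710/0.775) × 440 = 403.0968
  x=7: (0.621/0.775) × 261 = 209.1368
  x=8: (0.519/0.775) × 246 = 164.7406
Sum = 445.0000 + 403.0968 + 209.1368 + 164.7406 = 1221.9742

1221.97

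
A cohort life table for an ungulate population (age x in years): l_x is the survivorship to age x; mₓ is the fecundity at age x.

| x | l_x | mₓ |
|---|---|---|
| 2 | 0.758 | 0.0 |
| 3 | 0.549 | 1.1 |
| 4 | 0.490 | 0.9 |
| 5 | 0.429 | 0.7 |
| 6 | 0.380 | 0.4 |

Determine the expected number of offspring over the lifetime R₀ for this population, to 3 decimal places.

R₀ = Σ l_x mₓ:
  age 2: 0.758 × 0.0 = 0.0000
  age 3: 0.549 × 1.1 = 0.6039
  age 4: 0.490 × 0.9 = 0.4410
  age 5: 0.429 × 0.7 = 0.3003
  age 6: 0.380 × 0.4 = 0.1520
R₀ = 0.0000 + 0.6039 + 0.4410 + 0.3003 + 0.1520 = 1.4972

1.497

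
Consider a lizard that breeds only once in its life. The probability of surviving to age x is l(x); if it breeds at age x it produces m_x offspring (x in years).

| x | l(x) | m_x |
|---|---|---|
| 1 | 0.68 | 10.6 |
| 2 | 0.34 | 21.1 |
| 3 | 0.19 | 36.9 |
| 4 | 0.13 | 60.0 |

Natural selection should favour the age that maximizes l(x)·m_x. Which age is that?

Expected offspring if breeding at age x = l(x) × m_x:
  age 1: 0.68 × 10.6 = 7.208
  age 2: 0.34 × 21.1 = 7.174
  age 3: 0.19 × 36.9 = 7.011
  age 4: 0.13 × 60.0 = 7.800
Maximum at age 4 (7.800).

4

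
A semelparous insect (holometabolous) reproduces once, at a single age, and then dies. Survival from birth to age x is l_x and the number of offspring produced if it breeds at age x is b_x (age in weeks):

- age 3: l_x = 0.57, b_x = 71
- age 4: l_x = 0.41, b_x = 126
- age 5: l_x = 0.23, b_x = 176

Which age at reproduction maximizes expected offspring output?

Expected offspring if breeding at age x = l_x × b_x:
  age 3: 0.57 × 71 = 40.470
  age 4: 0.41 × 126 = 51.660
  age 5: 0.23 × 176 = 40.480
Maximum at age 4 (51.660).

4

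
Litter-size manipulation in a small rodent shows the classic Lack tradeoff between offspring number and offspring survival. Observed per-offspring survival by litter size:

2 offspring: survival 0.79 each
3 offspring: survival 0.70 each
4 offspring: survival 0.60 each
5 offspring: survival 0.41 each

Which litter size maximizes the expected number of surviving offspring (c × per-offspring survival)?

Expected surviving offspring = c × s(c):
  c=2: 2 × 0.79 = 1.580
  c=3: 3 × 0.70 = 2.100
  c=4: 4 × 0.60 = 2.400
  c=5: 5 × 0.41 = 2.050
Maximum at c = 4 (2.400 surviving offspring).

4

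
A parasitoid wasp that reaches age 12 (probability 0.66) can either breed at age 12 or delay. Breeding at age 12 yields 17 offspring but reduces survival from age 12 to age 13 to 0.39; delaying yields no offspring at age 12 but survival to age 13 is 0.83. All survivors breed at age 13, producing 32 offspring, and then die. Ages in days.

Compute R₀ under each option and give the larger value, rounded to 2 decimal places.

breed at age 12: R₀ = 0.66 × (17 + 0.39 × 32) = 0.66 × 29.4800 = 19.4568
delay to age 13: R₀ = 0.66 × (0.83 × 32) = 0.66 × 26.5600 = 17.5296
Higher: breed at age 12 (19.4568).

19.46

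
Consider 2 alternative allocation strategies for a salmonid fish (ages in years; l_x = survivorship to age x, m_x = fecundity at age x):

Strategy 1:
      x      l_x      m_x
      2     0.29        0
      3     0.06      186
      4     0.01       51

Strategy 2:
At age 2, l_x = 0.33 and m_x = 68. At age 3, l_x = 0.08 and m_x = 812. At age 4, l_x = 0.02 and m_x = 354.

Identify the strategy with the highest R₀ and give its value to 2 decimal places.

Strategy 1: R₀ = 0.29×0 + 0.06×186 + 0.01×51 = 11.6700
Strategy 2: R₀ = 0.33×68 + 0.08×812 + 0.02×354 = 94.4800
Highest R₀: strategy 2 with 94.4800.

94.48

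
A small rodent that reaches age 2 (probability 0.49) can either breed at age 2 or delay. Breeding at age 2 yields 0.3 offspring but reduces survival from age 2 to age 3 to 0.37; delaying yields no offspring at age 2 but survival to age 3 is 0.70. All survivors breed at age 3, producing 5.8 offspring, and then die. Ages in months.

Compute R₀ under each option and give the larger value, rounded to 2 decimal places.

breed at age 2: R₀ = 0.49 × (0.3 + 0.37 × 5.8) = 0.49 × 2.4460 = 1.1985
delay to age 3: R₀ = 0.49 × (0.70 × 5.8) = 0.49 × 4.0600 = 1.9894
Higher: delay to age 3 (1.9894).

1.99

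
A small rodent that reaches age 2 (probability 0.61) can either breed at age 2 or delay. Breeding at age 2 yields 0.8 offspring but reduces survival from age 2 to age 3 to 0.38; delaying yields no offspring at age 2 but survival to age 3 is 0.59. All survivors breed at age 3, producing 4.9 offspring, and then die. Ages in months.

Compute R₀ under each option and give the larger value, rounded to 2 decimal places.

breed at age 2: R₀ = 0.61 × (0.8 + 0.38 × 4.9) = 0.61 × 2.6620 = 1.6238
delay to age 3: R₀ = 0.61 × (0.59 × 4.9) = 0.61 × 2.8910 = 1.7635
Higher: delay to age 3 (1.7635).

1.76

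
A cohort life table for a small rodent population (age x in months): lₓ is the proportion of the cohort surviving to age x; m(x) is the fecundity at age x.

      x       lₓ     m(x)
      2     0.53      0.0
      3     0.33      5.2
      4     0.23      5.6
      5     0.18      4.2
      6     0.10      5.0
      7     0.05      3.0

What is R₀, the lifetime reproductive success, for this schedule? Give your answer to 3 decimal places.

4.410

R₀ = Σ lₓ m(x):
  age 2: 0.53 × 0.0 = 0.0000
  age 3: 0.33 × 5.2 = 1.7160
  age 4: 0.23 × 5.6 = 1.2880
  age 5: 0.18 × 4.2 = 0.7560
  age 6: 0.10 × 5.0 = 0.5000
  age 7: 0.05 × 3.0 = 0.1500
R₀ = 0.0000 + 1.7160 + 1.2880 + 0.7560 + 0.5000 + 0.1500 = 4.4100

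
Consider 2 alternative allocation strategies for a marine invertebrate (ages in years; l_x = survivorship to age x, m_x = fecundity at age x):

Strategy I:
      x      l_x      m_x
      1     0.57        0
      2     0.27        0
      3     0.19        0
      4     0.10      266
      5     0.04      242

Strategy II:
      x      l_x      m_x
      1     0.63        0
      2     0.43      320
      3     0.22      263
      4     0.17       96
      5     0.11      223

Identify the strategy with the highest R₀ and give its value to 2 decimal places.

236.31

Strategy I: R₀ = 0.57×0 + 0.27×0 + 0.19×0 + 0.10×266 + 0.04×242 = 36.2800
Strategy II: R₀ = 0.63×0 + 0.43×320 + 0.22×263 + 0.17×96 + 0.11×223 = 236.3100
Highest R₀: strategy II with 236.3100.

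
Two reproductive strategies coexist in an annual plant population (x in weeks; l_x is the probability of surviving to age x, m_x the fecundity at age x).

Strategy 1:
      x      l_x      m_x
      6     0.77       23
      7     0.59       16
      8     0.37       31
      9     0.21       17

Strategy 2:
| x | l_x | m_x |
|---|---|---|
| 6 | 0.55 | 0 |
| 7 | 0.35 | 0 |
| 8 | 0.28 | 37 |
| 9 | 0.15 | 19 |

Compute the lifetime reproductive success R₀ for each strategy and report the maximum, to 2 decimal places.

42.19

Strategy 1: R₀ = 0.77×23 + 0.59×16 + 0.37×31 + 0.21×17 = 42.1900
Strategy 2: R₀ = 0.55×0 + 0.35×0 + 0.28×37 + 0.15×19 = 13.2100
Highest R₀: strategy 1 with 42.1900.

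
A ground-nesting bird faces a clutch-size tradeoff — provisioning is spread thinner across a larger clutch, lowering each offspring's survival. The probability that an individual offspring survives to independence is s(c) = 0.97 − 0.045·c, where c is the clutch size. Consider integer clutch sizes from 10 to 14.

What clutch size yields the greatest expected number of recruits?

Expected recruits = c × s(c):
  c=10: 10 × 0.520 = 5.200
  c=11: 11 × 0.475 = 5.225
  c=12: 12 × 0.430 = 5.160
  c=13: 13 × 0.385 = 5.005
  c=14: 14 × 0.340 = 4.760
Maximum at c = 11 (5.225 recruits).

11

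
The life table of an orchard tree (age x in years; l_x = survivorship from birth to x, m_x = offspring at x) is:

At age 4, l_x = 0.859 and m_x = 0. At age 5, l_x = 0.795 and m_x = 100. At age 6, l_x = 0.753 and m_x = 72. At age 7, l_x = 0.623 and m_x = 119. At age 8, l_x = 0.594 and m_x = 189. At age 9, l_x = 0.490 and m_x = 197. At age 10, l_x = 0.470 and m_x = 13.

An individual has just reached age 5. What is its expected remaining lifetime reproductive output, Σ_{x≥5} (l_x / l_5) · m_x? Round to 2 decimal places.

l_5 = 0.795. Conditional survival from age 5 to x is l_x / l_5.
  x=5: (0.795/0.795) × 100 = 100.0000
  x=6: (0.753/0.795) × 72 = 68.1962
  x=7: (0.623/0.795) × 119 = 93.2541
  x=8: (0.594/0.795) × 189 = 141.2151
  x=9: (0.490/0.795) × 197 = 121.4214
  x=10: (0.470/0.795) × 13 = 7.6855
Sum = 100.0000 + 68.1962 + 93.2541 + 141.2151 + 121.4214 + 7.6855 = 531.7723

531.77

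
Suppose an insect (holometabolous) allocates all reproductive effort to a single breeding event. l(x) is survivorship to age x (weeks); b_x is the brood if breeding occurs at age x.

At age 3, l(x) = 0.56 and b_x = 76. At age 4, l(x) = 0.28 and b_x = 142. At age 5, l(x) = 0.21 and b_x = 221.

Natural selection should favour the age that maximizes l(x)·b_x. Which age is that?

Expected offspring if breeding at age x = l(x) × b_x:
  age 3: 0.56 × 76 = 42.560
  age 4: 0.28 × 142 = 39.760
  age 5: 0.21 × 221 = 46.410
Maximum at age 5 (46.410).

5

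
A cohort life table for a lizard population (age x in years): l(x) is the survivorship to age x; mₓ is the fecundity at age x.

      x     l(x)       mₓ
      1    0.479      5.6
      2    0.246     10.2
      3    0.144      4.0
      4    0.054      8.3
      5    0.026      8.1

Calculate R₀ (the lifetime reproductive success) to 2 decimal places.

R₀ = Σ l(x) mₓ:
  age 1: 0.479 × 5.6 = 2.6824
  age 2: 0.246 × 10.2 = 2.5092
  age 3: 0.144 × 4.0 = 0.5760
  age 4: 0.054 × 8.3 = 0.4482
  age 5: 0.026 × 8.1 = 0.2106
R₀ = 2.6824 + 2.5092 + 0.5760 + 0.4482 + 0.2106 = 6.4264

6.43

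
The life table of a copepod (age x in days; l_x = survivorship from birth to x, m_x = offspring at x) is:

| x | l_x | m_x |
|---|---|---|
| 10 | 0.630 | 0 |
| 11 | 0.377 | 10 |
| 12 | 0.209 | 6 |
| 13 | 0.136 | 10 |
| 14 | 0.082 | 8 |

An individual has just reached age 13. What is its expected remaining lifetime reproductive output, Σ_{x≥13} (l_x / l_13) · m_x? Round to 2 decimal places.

14.82

l_13 = 0.136. Conditional survival from age 13 to x is l_x / l_13.
  x=13: (0.136/0.136) × 10 = 10.0000
  x=14: (0.082/0.136) × 8 = 4.8235
Sum = 10.0000 + 4.8235 = 14.8235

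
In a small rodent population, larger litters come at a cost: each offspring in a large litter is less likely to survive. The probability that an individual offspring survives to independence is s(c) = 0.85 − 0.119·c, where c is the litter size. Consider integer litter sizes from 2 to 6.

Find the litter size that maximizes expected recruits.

Expected recruits = c × s(c):
  c=2: 2 × 0.612 = 1.224
  c=3: 3 × 0.493 = 1.479
  c=4: 4 × 0.374 = 1.496
  c=5: 5 × 0.255 = 1.275
  c=6: 6 × 0.136 = 0.816
Maximum at c = 4 (1.496 recruits).

4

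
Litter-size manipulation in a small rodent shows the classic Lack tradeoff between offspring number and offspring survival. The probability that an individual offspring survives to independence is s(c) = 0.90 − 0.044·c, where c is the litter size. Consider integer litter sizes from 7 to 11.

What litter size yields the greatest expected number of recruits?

Expected recruits = c × s(c):
  c=7: 7 × 0.592 = 4.144
  c=8: 8 × 0.548 = 4.384
  c=9: 9 × 0.504 = 4.536
  c=10: 10 × 0.460 = 4.600
  c=11: 11 × 0.416 = 4.576
Maximum at c = 10 (4.600 recruits).

10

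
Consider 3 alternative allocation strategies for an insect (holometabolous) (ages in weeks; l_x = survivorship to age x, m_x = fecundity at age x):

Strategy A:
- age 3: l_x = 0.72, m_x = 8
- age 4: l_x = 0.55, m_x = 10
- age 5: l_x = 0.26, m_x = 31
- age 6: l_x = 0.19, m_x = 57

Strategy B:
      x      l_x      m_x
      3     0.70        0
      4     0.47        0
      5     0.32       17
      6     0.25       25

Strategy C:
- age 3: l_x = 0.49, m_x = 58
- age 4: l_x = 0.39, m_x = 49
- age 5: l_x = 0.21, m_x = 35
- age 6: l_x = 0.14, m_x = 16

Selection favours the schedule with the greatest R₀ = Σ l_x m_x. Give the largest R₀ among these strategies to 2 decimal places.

Strategy A: R₀ = 0.72×8 + 0.55×10 + 0.26×31 + 0.19×57 = 30.1500
Strategy B: R₀ = 0.70×0 + 0.47×0 + 0.32×17 + 0.25×25 = 11.6900
Strategy C: R₀ = 0.49×58 + 0.39×49 + 0.21×35 + 0.14×16 = 57.1200
Highest R₀: strategy C with 57.1200.

57.12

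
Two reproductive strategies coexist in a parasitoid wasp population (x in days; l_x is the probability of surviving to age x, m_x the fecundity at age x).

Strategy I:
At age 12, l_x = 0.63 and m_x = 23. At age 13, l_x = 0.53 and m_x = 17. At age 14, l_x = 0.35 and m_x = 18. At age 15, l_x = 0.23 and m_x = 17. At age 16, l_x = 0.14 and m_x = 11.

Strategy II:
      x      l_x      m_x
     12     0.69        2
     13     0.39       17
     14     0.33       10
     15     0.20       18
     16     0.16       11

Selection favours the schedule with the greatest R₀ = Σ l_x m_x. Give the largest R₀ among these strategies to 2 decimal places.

35.25

Strategy I: R₀ = 0.63×23 + 0.53×17 + 0.35×18 + 0.23×17 + 0.14×11 = 35.2500
Strategy II: R₀ = 0.69×2 + 0.39×17 + 0.33×10 + 0.20×18 + 0.16×11 = 16.6700
Highest R₀: strategy I with 35.2500.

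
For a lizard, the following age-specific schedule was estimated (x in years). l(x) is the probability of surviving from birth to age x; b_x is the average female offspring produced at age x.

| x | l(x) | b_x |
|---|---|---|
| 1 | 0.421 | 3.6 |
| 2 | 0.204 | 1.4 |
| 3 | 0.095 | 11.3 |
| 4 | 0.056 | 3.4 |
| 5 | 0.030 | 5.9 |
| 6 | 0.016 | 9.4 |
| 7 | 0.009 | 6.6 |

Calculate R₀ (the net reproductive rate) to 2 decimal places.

R₀ = Σ l(x) b_x:
  age 1: 0.421 × 3.6 = 1.5156
  age 2: 0.204 × 1.4 = 0.2856
  age 3: 0.095 × 11.3 = 1.0735
  age 4: 0.056 × 3.4 = 0.1904
  age 5: 0.030 × 5.9 = 0.1770
  age 6: 0.016 × 9.4 = 0.1504
  age 7: 0.009 × 6.6 = 0.0594
R₀ = 1.5156 + 0.2856 + 1.0735 + 0.1904 + 0.1770 + 0.1504 + 0.0594 = 3.4519

3.45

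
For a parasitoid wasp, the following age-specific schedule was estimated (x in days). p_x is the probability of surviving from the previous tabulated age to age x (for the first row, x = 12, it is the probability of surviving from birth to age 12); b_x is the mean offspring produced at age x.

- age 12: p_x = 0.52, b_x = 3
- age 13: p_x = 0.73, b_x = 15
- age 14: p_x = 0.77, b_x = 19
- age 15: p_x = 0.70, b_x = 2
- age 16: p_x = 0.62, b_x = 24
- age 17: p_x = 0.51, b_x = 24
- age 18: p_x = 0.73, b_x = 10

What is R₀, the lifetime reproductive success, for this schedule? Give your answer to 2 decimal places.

Survivorship from birth: l_x = p_12·p_13·…·p_x.
  l_12 = 0.52000
  l_13 = 0.37960
  l_14 = 0.29229
  l_15 = 0.20460
  l_16 = 0.12685
  l_17 = 0.06470
  l_18 = 0.04723
R₀ = Σ l_x b_x:
  age 12: 0.52000 × 3 = 1.5600
  age 13: 0.37960 × 15 = 5.6940
  age 14: 0.29229 × 19 = 5.5535
  age 15: 0.20460 × 2 = 0.4092
  age 16: 0.12685 × 24 = 3.0444
  age 17: 0.06470 × 24 = 1.5528
  age 18: 0.04723 × 10 = 0.4723
R₀ = 1.5600 + 5.6940 + 5.5535 + 0.4092 + 3.0444 + 1.5528 + 0.4723 = 18.2862

18.29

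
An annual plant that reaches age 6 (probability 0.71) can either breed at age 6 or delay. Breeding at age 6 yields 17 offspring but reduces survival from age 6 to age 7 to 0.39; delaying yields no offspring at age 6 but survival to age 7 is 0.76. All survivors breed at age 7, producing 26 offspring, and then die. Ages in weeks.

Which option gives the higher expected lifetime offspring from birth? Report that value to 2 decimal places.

breed at age 6: R₀ = 0.71 × (17 + 0.39 × 26) = 0.71 × 27.1400 = 19.2694
delay to age 7: R₀ = 0.71 × (0.76 × 26) = 0.71 × 19.7600 = 14.0296
Higher: breed at age 6 (19.2694).

19.27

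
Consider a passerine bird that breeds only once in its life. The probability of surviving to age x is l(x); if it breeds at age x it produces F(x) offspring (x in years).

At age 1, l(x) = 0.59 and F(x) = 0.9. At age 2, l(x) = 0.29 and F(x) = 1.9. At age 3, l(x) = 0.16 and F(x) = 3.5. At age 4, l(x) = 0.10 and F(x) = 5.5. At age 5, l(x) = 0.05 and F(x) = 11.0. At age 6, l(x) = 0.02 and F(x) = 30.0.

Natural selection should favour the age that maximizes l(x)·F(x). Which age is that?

6

Expected offspring if breeding at age x = l(x) × F(x):
  age 1: 0.59 × 0.9 = 0.531
  age 2: 0.29 × 1.9 = 0.551
  age 3: 0.16 × 3.5 = 0.560
  age 4: 0.10 × 5.5 = 0.550
  age 5: 0.05 × 11.0 = 0.550
  age 6: 0.02 × 30.0 = 0.600
Maximum at age 6 (0.600).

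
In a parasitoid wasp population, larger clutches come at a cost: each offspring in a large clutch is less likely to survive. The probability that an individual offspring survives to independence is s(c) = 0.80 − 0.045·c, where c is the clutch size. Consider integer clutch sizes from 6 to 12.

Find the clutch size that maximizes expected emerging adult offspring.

Expected emerging adult offspring = c × s(c):
  c=6: 6 × 0.530 = 3.180
  c=7: 7 × 0.485 = 3.395
  c=8: 8 × 0.440 = 3.520
  c=9: 9 × 0.395 = 3.555
  c=10: 10 × 0.350 = 3.500
  c=11: 11 × 0.305 = 3.355
  c=12: 12 × 0.260 = 3.120
Maximum at c = 9 (3.555 emerging adult offspring).

9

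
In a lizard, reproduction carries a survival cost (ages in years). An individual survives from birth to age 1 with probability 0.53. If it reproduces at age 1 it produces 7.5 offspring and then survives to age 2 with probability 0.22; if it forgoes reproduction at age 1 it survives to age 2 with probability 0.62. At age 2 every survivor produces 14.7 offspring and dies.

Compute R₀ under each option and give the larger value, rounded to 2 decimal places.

breed at age 1: R₀ = 0.53 × (7.5 + 0.22 × 14.7) = 0.53 × 10.7340 = 5.6890
delay to age 2: R₀ = 0.53 × (0.62 × 14.7) = 0.53 × 9.1140 = 4.8304
Higher: breed at age 1 (5.6890).

5.69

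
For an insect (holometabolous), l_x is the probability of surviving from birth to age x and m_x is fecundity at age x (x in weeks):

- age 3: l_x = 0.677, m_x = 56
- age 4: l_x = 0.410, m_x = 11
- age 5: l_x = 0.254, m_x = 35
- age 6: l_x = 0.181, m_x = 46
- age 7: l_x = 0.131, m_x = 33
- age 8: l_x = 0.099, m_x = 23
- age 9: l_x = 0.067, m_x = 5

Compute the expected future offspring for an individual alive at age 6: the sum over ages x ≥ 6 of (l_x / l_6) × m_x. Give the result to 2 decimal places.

84.31

l_6 = 0.181. Conditional survival from age 6 to x is l_x / l_6.
  x=6: (0.181/0.181) × 46 = 46.0000
  x=7: (0.131/0.181) × 33 = 23.8840
  x=8: (0.099/0.181) × 23 = 12.5801
  x=9: (0.067/0.181) × 5 = 1.8508
Sum = 46.0000 + 23.8840 + 12.5801 + 1.8508 = 84.3149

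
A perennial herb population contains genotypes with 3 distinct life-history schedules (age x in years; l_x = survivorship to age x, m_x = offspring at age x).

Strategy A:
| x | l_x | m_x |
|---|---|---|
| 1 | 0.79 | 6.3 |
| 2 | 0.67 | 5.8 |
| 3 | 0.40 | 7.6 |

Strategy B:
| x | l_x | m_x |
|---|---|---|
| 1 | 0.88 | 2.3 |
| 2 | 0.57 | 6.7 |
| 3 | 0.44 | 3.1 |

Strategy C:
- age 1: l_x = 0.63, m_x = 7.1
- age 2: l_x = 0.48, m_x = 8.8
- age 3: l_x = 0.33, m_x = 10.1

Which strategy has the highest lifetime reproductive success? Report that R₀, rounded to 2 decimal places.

Strategy A: R₀ = 0.79×6.3 + 0.67×5.8 + 0.40×7.6 = 11.9030
Strategy B: R₀ = 0.88×2.3 + 0.57×6.7 + 0.44×3.1 = 7.2070
Strategy C: R₀ = 0.63×7.1 + 0.48×8.8 + 0.33×10.1 = 12.0300
Highest R₀: strategy C with 12.0300.

12.03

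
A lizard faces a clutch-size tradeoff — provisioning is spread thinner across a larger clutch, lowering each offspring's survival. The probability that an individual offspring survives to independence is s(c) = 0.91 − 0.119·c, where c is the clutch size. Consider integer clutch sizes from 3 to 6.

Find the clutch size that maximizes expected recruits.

4

Expected recruits = c × s(c):
  c=3: 3 × 0.553 = 1.659
  c=4: 4 × 0.434 = 1.736
  c=5: 5 × 0.315 = 1.575
  c=6: 6 × 0.196 = 1.176
Maximum at c = 4 (1.736 recruits).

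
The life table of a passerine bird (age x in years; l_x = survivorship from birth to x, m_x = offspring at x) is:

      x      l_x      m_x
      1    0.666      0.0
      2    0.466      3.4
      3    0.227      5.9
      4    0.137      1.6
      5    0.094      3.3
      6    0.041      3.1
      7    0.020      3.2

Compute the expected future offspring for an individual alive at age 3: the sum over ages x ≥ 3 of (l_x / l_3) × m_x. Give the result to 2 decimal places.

9.07

l_3 = 0.227. Conditional survival from age 3 to x is l_x / l_3.
  x=3: (0.227/0.227) × 5.9 = 5.9000
  x=4: (0.137/0.227) × 1.6 = 0.9656
  x=5: (0.094/0.227) × 3.3 = 1.3665
  x=6: (0.041/0.227) × 3.1 = 0.5599
  x=7: (0.020/0.227) × 3.2 = 0.2819
Sum = 5.9000 + 0.9656 + 1.3665 + 0.5599 + 0.2819 = 9.0740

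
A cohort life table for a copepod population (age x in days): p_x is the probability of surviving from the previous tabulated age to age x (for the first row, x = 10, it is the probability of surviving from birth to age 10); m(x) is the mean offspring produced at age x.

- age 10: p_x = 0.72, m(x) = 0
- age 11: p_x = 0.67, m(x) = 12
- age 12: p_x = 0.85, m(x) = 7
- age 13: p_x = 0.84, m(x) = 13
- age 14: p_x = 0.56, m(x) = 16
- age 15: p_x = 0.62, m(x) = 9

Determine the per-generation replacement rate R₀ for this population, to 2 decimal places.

17.30

Survivorship from birth: l_x = p_10·p_11·…·p_x.
  l_10 = 0.72000
  l_11 = 0.48240
  l_12 = 0.41004
  l_13 = 0.34443
  l_14 = 0.19288
  l_15 = 0.11959
R₀ = Σ l_x m(x):
  age 10: 0.72000 × 0 = 0.0000
  age 11: 0.48240 × 12 = 5.7888
  age 12: 0.41004 × 7 = 2.8703
  age 13: 0.34443 × 13 = 4.4776
  age 14: 0.19288 × 16 = 3.0861
  age 15: 0.11959 × 9 = 1.0763
R₀ = 0.0000 + 5.7888 + 2.8703 + 4.4776 + 3.0861 + 1.0763 = 17.2991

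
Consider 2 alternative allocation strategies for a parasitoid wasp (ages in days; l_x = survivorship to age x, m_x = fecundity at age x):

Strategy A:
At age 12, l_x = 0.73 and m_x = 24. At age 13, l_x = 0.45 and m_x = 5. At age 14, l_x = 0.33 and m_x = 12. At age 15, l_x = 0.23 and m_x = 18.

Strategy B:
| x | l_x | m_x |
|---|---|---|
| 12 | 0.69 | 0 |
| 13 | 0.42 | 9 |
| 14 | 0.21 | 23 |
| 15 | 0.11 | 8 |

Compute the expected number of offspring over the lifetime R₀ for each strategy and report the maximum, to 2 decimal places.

Strategy A: R₀ = 0.73×24 + 0.45×5 + 0.33×12 + 0.23×18 = 27.8700
Strategy B: R₀ = 0.69×0 + 0.42×9 + 0.21×23 + 0.11×8 = 9.4900
Highest R₀: strategy A with 27.8700.

27.87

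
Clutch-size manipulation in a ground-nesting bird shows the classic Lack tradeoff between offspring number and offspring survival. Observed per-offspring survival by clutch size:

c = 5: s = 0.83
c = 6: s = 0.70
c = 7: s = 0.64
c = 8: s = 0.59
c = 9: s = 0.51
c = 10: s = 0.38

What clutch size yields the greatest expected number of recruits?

Expected recruits = c × s(c):
  c=5: 5 × 0.83 = 4.150
  c=6: 6 × 0.70 = 4.200
  c=7: 7 × 0.64 = 4.480
  c=8: 8 × 0.59 = 4.720
  c=9: 9 × 0.51 = 4.590
  c=10: 10 × 0.38 = 3.800
Maximum at c = 8 (4.720 recruits).

8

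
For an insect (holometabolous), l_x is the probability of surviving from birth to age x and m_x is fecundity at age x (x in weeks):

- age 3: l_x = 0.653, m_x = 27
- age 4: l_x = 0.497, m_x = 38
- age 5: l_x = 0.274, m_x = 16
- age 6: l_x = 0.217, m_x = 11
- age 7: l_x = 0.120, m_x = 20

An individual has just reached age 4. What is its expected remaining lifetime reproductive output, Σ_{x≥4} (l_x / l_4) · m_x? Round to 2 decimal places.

56.45

l_4 = 0.497. Conditional survival from age 4 to x is l_x / l_4.
  x=4: (0.497/0.497) × 38 = 38.0000
  x=5: (0.274/0.497) × 16 = 8.8209
  x=6: (0.217/0.497) × 11 = 4.8028
  x=7: (0.120/0.497) × 20 = 4.8290
Sum = 38.0000 + 8.8209 + 4.8028 + 4.8290 = 56.4527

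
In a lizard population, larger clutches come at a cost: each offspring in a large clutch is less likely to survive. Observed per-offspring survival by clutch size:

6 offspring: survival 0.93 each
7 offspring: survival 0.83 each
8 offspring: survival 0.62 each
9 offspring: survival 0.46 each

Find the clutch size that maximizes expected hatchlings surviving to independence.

Expected hatchlings surviving to independence = c × s(c):
  c=6: 6 × 0.93 = 5.580
  c=7: 7 × 0.83 = 5.810
  c=8: 8 × 0.62 = 4.960
  c=9: 9 × 0.46 = 4.140
Maximum at c = 7 (5.810 hatchlings surviving to independence).

7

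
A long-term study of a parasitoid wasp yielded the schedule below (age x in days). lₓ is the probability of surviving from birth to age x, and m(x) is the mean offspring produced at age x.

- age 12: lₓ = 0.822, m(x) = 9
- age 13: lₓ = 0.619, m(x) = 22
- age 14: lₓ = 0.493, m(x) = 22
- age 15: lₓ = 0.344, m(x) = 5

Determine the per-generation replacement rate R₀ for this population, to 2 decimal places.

R₀ = Σ lₓ m(x):
  age 12: 0.822 × 9 = 7.3980
  age 13: 0.619 × 22 = 13.6180
  age 14: 0.493 × 22 = 10.8460
  age 15: 0.344 × 5 = 1.7200
R₀ = 7.3980 + 13.6180 + 10.8460 + 1.7200 = 33.5820

33.58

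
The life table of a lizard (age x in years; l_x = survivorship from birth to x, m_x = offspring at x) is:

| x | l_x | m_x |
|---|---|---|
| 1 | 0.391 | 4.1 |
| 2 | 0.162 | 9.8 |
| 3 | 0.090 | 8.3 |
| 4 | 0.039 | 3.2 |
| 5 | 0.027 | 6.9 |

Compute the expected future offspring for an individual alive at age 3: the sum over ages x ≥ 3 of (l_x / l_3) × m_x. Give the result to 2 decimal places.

l_3 = 0.090. Conditional survival from age 3 to x is l_x / l_3.
  x=3: (0.090/0.090) × 8.3 = 8.3000
  x=4: (0.039/0.090) × 3.2 = 1.3867
  x=5: (0.027/0.090) × 6.9 = 2.0700
Sum = 8.3000 + 1.3867 + 2.0700 = 11.7567

11.76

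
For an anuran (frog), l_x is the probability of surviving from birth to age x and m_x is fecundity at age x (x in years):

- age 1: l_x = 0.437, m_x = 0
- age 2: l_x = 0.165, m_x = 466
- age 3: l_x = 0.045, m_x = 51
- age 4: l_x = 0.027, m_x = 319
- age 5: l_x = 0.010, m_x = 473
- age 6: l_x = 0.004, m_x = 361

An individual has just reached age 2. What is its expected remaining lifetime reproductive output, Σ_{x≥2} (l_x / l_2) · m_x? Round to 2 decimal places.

569.53

l_2 = 0.165. Conditional survival from age 2 to x is l_x / l_2.
  x=2: (0.165/0.165) × 466 = 466.0000
  x=3: (0.045/0.165) × 51 = 13.9091
  x=4: (0.027/0.165) × 319 = 52.2000
  x=5: (0.010/0.165) × 473 = 28.6667
  x=6: (0.004/0.165) × 361 = 8.7515
Sum = 466.0000 + 13.9091 + 52.2000 + 28.6667 + 8.7515 = 569.5273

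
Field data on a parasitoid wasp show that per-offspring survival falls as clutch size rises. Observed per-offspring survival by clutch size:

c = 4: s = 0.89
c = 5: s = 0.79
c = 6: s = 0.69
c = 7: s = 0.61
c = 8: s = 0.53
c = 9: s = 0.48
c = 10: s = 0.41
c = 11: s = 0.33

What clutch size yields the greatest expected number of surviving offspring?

Expected surviving offspring = c × s(c):
  c=4: 4 × 0.89 = 3.560
  c=5: 5 × 0.79 = 3.950
  c=6: 6 × 0.69 = 4.140
  c=7: 7 × 0.61 = 4.270
  c=8: 8 × 0.53 = 4.240
  c=9: 9 × 0.48 = 4.320
  c=10: 10 × 0.41 = 4.100
  c=11: 11 × 0.33 = 3.630
Maximum at c = 9 (4.320 surviving offspring).

9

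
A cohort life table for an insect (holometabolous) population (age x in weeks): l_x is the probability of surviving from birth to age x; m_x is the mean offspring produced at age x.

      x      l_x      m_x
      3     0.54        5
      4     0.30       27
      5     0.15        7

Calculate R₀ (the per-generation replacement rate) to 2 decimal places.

11.85

R₀ = Σ l_x m_x:
  age 3: 0.54 × 5 = 2.7000
  age 4: 0.30 × 27 = 8.1000
  age 5: 0.15 × 7 = 1.0500
R₀ = 2.7000 + 8.1000 + 1.0500 = 11.8500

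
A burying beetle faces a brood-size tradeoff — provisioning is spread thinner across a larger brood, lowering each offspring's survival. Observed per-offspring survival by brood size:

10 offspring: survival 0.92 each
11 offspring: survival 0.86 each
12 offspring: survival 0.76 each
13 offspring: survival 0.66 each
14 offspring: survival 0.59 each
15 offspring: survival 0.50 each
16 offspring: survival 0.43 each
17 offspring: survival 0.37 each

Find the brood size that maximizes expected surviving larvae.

11

Expected surviving larvae = c × s(c):
  c=10: 10 × 0.92 = 9.200
  c=11: 11 × 0.86 = 9.460
  c=12: 12 × 0.76 = 9.120
  c=13: 13 × 0.66 = 8.580
  c=14: 14 × 0.59 = 8.260
  c=15: 15 × 0.50 = 7.500
  c=16: 16 × 0.43 = 6.880
  c=17: 17 × 0.37 = 6.290
Maximum at c = 11 (9.460 surviving larvae).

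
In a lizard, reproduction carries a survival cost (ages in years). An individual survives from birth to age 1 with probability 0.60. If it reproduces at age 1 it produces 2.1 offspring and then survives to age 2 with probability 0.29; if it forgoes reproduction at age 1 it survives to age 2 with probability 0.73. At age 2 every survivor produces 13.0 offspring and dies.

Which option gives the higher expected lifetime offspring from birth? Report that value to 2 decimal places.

5.69

breed at age 1: R₀ = 0.60 × (2.1 + 0.29 × 13.0) = 0.60 × 5.8700 = 3.5220
delay to age 2: R₀ = 0.60 × (0.73 × 13.0) = 0.60 × 9.4900 = 5.6940
Higher: delay to age 2 (5.6940).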